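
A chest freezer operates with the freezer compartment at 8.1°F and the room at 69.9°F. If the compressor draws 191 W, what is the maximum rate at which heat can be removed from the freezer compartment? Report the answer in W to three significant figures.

In absolute terms T_C = 259.87 K and T_H = 294.21 K, so ΔT = 34.33 K.
COP_Carnot = T_C/ΔT = 259.87/34.33 = 7.569.
Q̇_max = COP_Carnot × Ẇ = 7.569 × 191.0 W = 1446 W.

1450 W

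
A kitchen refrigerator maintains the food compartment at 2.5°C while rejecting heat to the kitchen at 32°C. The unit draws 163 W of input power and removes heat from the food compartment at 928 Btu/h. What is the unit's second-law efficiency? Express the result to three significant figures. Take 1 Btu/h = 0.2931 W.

Converting, Q̇_C = 928.0 Btu/h = 272.0 W, so COP_actual = Q̇_C/Ẇ = 272.0/163.0 = 1.669.
In absolute terms T_C = 275.65 K and T_H = 305.15 K, so ΔT = 29.50 K.
COP_Carnot = T_C/ΔT = 275.65/29.50 = 9.344.
η_II = COP_actual/COP_Carnot = 1.669/9.344 = 0.1786.

0.179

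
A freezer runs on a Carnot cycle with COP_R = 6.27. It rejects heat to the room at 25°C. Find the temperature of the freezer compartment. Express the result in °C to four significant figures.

-16.01 °C

For a Carnot refrigerator COP_R = T_C/(T_H − T_C), so T_C = COP·T_H/(1 + COP).
With T_H = 298.15 K, T_C = 6.27 × 298.15/7.270 = 257.14 K.
Converting, 257.14 K = -16.01°C.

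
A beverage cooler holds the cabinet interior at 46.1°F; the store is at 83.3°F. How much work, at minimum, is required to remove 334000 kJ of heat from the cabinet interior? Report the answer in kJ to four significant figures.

In absolute terms T_C = 280.98 K and T_H = 301.65 K, so ΔT = 20.67 K.
The reversible limit is COP_R = T_C/ΔT = 13.60, so W_min = Q_C/COP = Q_C·ΔT/T_C.
W_min = 334000 × 20.67/280.98 = 24570 kJ.

24570 kJ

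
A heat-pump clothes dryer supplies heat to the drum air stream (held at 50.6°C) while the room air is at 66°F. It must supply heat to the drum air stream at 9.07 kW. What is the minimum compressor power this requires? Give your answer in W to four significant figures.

888.4 W

In absolute terms T_C = 292.04 K and T_H = 323.75 K, so ΔT = 31.71 K.
COP_Carnot = T_H/ΔT = 323.75/31.71 = 10.21.
Ẇ_min = Q̇/COP_Carnot = 9.070/10.21 = 0.8884 kW = 888.4 W.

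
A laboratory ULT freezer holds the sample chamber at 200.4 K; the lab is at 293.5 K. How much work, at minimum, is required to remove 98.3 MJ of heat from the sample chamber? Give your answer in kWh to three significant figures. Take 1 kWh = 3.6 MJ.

12.7 kWh

The reservoir spacing is ΔT = 293.5 − 200.4 = 93.10 K.
The reversible limit is COP_R = T_C/ΔT = 2.153, so W_min = Q_C/COP = Q_C·ΔT/T_C.
W_min = 98.30 × 93.10/200.40 = 45.67 MJ = 12.69 kWh.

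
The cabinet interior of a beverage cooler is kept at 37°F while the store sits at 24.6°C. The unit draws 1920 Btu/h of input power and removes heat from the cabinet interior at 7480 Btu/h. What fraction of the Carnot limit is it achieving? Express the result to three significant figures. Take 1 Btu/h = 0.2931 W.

0.308

COP_actual = Q̇_C/Ẇ = 7480/1920 = 3.896.
In absolute terms T_C = 275.93 K and T_H = 297.75 K, so ΔT = 21.82 K.
COP_Carnot = T_C/ΔT = 275.93/21.82 = 12.64.
η_II = COP_actual/COP_Carnot = 3.896/12.64 = 0.3081.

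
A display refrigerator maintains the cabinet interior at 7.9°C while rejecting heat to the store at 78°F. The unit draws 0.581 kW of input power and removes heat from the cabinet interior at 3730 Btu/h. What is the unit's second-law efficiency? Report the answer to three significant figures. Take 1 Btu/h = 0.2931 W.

Converting, Q̇_C = 3730 Btu/h = 1.093 kW, so COP_actual = Q̇_C/Ẇ = 1.093/0.5810 = 1.882.
In absolute terms T_C = 281.05 K and T_H = 298.71 K, so ΔT = 17.66 K.
COP_Carnot = T_C/ΔT = 281.05/17.66 = 15.92.
η_II = COP_actual/COP_Carnot = 1.882/15.92 = 0.1182.

0.118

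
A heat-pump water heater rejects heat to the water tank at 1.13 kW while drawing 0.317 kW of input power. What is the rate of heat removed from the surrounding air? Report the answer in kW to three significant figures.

For a cyclic device the first law requires Q̇_H = Q̇_C + Ẇ.
Q̇_C = Q̇_H − Ẇ = 0.8130 kW.

0.813 kW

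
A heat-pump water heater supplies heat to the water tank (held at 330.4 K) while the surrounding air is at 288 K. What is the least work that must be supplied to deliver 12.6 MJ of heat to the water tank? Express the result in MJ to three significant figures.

The reservoir spacing is ΔT = 330.4 − 288 = 42.40 K.
The reversible limit is COP_HP = T_H/ΔT = 7.792, so W_min = Q_H/COP = Q_H·ΔT/T_H.
W_min = 12.60 × 42.40/330.40 = 1.617 MJ.

1.62 MJ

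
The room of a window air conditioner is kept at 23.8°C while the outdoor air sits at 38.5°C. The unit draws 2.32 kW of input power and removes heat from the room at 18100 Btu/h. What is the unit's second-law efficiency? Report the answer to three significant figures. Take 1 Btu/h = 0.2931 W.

0.113

Converting, Q̇_C = 18100 Btu/h = 5.305 kW, so COP_actual = Q̇_C/Ẇ = 5.305/2.320 = 2.287.
In absolute terms T_C = 296.95 K and T_H = 311.65 K, so ΔT = 14.70 K.
COP_Carnot = T_C/ΔT = 296.95/14.70 = 20.20.
η_II = COP_actual/COP_Carnot = 2.287/20.20 = 0.1132.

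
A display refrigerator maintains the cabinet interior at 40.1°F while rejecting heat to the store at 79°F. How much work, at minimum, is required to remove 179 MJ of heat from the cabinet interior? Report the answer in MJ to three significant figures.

In absolute terms T_C = 277.65 K and T_H = 299.26 K, so ΔT = 21.61 K.
The reversible limit is COP_R = T_C/ΔT = 12.85, so W_min = Q_C/COP = Q_C·ΔT/T_C.
W_min = 179.0 × 21.61/277.65 = 13.93 MJ.

13.9 MJ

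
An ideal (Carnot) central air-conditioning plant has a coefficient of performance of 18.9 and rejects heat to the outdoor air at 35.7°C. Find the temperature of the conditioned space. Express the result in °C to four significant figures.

For a Carnot refrigerator COP_R = T_C/(T_H − T_C), so T_C = COP·T_H/(1 + COP).
With T_H = 308.85 K, T_C = 18.9 × 308.85/19.90 = 293.33 K.
Converting, 293.33 K = 20.18°C.

20.18 °C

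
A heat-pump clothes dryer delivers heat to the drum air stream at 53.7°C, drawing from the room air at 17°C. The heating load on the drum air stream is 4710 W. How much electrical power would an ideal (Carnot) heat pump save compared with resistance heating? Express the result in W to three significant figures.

4180 W

In absolute terms T_C = 290.15 K and T_H = 326.85 K, so ΔT = 36.70 K.
COP_Carnot = T_H/ΔT = 326.85/36.70 = 8.906.
Resistance heating needs Ẇ_res = Q̇_H = 4710 W; the reversible heat pump needs only Ẇ_hp = Q̇_H/COP = 528.9 W.
Saving = 4710 − 528.9 = 4181 W.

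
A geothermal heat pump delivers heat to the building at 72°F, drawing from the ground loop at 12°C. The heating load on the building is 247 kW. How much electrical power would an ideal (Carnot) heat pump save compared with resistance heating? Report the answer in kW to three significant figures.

238 kW

In absolute terms T_C = 285.15 K and T_H = 295.37 K, so ΔT = 10.22 K.
COP_Carnot = T_H/ΔT = 295.37/10.22 = 28.90.
Resistance heating needs Ẇ_res = Q̇_H = 247.0 kW; the reversible heat pump needs only Ẇ_hp = Q̇_H/COP = 8.548 kW.
Saving = 247.0 − 8.548 = 238.5 kW.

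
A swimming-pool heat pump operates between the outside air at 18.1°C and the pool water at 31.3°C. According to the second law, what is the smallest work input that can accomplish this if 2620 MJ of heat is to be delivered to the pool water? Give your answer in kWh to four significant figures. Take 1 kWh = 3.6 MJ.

31.55 kWh

In absolute terms T_C = 291.25 K and T_H = 304.45 K, so ΔT = 13.20 K.
The reversible limit is COP_HP = T_H/ΔT = 23.06, so W_min = Q_H/COP = Q_H·ΔT/T_H.
W_min = 2620 × 13.20/304.45 = 113.6 MJ = 31.55 kWh.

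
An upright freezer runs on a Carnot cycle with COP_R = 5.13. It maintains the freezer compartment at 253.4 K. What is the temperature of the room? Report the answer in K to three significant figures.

303 K

COP_R = T_C/(T_H − T_C) gives T_H − T_C = T_C/COP.
With T_C = 253.40 K, T_H = 253.40 × (1 + 1/5.13) = 302.80 K.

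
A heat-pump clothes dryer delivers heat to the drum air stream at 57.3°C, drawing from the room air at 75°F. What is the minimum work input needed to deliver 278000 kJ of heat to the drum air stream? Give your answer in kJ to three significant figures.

In absolute terms T_C = 297.04 K and T_H = 330.45 K, so ΔT = 33.41 K.
The reversible limit is COP_HP = T_H/ΔT = 9.890, so W_min = Q_H/COP = Q_H·ΔT/T_H.
W_min = 278000 × 33.41/330.45 = 28110 kJ.

28100 kJ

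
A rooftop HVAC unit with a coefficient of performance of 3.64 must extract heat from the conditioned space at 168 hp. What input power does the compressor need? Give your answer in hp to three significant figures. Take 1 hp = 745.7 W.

Ẇ = Q̇_C/COP = 168.0/3.64 = 46.15 hp.

46.2 hp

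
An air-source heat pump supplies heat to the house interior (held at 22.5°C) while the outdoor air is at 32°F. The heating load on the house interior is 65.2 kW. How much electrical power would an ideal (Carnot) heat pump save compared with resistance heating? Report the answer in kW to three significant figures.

In absolute terms T_C = 273.15 K and T_H = 295.65 K, so ΔT = 22.50 K.
COP_Carnot = T_H/ΔT = 295.65/22.50 = 13.14.
Resistance heating needs Ẇ_res = Q̇_H = 65.20 kW; the reversible heat pump needs only Ẇ_hp = Q̇_H/COP = 4.962 kW.
Saving = 65.20 − 4.962 = 60.24 kW.

60.2 kW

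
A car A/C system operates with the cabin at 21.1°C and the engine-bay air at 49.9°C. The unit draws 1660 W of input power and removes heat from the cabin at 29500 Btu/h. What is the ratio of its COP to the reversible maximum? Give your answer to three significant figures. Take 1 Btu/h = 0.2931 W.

0.510

Converting, Q̇_C = 29500 Btu/h = 8646 W, so COP_actual = Q̇_C/Ẇ = 8646/1660 = 5.209.
In absolute terms T_C = 294.25 K and T_H = 323.05 K, so ΔT = 28.80 K.
COP_Carnot = T_C/ΔT = 294.25/28.80 = 10.22.
η_II = COP_actual/COP_Carnot = 5.209/10.22 = 0.5098.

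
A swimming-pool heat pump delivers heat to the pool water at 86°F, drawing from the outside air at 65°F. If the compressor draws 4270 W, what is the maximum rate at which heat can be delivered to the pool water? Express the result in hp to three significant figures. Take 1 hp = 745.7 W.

149 hp

In absolute terms T_C = 291.48 K and T_H = 303.15 K, so ΔT = 11.67 K.
COP_Carnot = T_H/ΔT = 303.15/11.67 = 25.98.
Q̇_max = COP_Carnot × Ẇ = 25.98 × 4270 W = 111000 W = 148.8 hp.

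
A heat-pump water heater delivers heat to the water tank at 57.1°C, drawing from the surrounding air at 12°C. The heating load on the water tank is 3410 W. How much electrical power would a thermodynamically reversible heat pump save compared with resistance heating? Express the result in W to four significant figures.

In absolute terms T_C = 285.15 K and T_H = 330.25 K, so ΔT = 45.10 K.
COP_Carnot = T_H/ΔT = 330.25/45.10 = 7.323.
Resistance heating needs Ẇ_res = Q̇_H = 3410 W; the reversible heat pump needs only Ẇ_hp = Q̇_H/COP = 465.7 W.
Saving = 3410 − 465.7 = 2944 W.

2944 W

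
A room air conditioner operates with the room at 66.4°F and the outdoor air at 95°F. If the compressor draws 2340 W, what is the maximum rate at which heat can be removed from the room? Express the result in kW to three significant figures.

In absolute terms T_C = 292.26 K and T_H = 308.15 K, so ΔT = 15.89 K.
COP_Carnot = T_C/ΔT = 292.26/15.89 = 18.39.
Q̇_max = COP_Carnot × Ẇ = 18.39 × 2340 W = 43040 W = 43.04 kW.

43.0 kW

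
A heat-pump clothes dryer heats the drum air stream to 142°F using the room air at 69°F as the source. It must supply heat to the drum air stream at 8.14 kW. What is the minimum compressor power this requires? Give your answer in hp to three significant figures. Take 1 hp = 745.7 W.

In absolute terms T_C = 293.71 K and T_H = 334.26 K, so ΔT = 40.56 K.
COP_Carnot = T_H/ΔT = 334.26/40.56 = 8.242.
Ẇ_min = Q̇/COP_Carnot = 8.140/8.242 = 0.9876 kW = 1.324 hp.

1.32 hp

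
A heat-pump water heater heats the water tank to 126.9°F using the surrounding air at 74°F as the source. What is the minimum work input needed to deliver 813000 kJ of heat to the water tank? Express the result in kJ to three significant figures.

73300 kJ

In absolute terms T_C = 296.48 K and T_H = 325.87 K, so ΔT = 29.39 K.
The reversible limit is COP_HP = T_H/ΔT = 11.09, so W_min = Q_H/COP = Q_H·ΔT/T_H.
W_min = 813000 × 29.39/325.87 = 73320 kJ.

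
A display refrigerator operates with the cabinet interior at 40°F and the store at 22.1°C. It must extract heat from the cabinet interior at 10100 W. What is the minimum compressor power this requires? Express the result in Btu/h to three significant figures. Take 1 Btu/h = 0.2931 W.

In absolute terms T_C = 277.59 K and T_H = 295.25 K, so ΔT = 17.66 K.
COP_Carnot = T_C/ΔT = 277.59/17.66 = 15.72.
Ẇ_min = Q̇/COP_Carnot = 10100/15.72 = 642.4 W = 2192 Btu/h.

2190 Btu/h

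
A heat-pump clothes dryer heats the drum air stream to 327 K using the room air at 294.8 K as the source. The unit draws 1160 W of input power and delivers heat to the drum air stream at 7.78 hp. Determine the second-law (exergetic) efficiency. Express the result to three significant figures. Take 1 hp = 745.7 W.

Converting, Q̇_H = 7.780 hp = 5802 W, so COP_actual = Q̇_H/Ẇ = 5802/1160 = 5.001.
The reservoir spacing is ΔT = 327 − 294.8 = 32.20 K.
COP_Carnot = T_H/ΔT = 327.00/32.20 = 10.16.
η_II = COP_actual/COP_Carnot = 5.001/10.16 = 0.4925.

0.492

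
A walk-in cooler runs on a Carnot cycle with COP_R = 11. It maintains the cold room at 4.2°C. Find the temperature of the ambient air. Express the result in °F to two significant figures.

85 °F

COP_R = T_C/(T_H − T_C) gives T_H − T_C = T_C/COP.
With T_C = 277.35 K, T_H = 277.35 × (1 + 1/11) = 302.56 K.
Converting, 302.56 K = 84.94°F.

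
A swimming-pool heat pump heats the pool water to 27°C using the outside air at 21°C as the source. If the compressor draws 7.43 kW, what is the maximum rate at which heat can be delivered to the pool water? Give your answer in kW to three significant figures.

In absolute terms T_C = 294.15 K and T_H = 300.15 K, so ΔT = 6.000 K.
COP_Carnot = T_H/ΔT = 300.15/6.000 = 50.03.
Q̇_max = COP_Carnot × Ẇ = 50.03 × 7.430 kW = 371.7 kW.

372 kW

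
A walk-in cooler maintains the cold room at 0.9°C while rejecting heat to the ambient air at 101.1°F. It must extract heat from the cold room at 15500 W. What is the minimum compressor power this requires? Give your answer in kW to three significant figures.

In absolute terms T_C = 274.05 K and T_H = 311.54 K, so ΔT = 37.49 K.
COP_Carnot = T_C/ΔT = 274.05/37.49 = 7.310.
Ẇ_min = Q̇/COP_Carnot = 15500/7.310 = 2120 W = 2.120 kW.

2.12 kW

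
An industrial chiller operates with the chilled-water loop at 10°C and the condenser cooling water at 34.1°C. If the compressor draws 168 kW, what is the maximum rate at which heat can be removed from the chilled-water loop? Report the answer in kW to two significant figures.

2000 kW

In absolute terms T_C = 283.15 K and T_H = 307.25 K, so ΔT = 24.10 K.
COP_Carnot = T_C/ΔT = 283.15/24.10 = 11.75.
Q̇_max = COP_Carnot × Ẇ = 11.75 × 168.0 kW = 1974 kW.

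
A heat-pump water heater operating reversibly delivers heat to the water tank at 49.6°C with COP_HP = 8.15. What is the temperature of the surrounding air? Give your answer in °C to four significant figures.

9.999 °C

COP_HP = T_H/(T_H − T_C) gives T_H − T_C = T_H/COP.
With T_H = 322.75 K, T_C = 322.75 × (1 − 1/8.15) = 283.15 K.
Converting, 283.15 K = 10.00°C.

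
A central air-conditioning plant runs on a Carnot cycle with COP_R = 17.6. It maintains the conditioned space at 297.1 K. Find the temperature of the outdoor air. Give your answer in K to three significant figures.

314 K

COP_R = T_C/(T_H − T_C) gives T_H − T_C = T_C/COP.
With T_C = 297.10 K, T_H = 297.10 × (1 + 1/17.6) = 313.98 K.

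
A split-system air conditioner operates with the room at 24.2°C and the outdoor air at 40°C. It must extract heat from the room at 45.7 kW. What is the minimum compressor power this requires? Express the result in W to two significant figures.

2400 W

In absolute terms T_C = 297.35 K and T_H = 313.15 K, so ΔT = 15.80 K.
COP_Carnot = T_C/ΔT = 297.35/15.80 = 18.82.
Ẇ_min = Q̇/COP_Carnot = 45.70/18.82 = 2.428 kW = 2428 W.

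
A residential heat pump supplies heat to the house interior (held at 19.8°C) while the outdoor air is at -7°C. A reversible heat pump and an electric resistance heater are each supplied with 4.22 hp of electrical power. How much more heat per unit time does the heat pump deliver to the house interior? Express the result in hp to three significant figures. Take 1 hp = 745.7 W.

41.9 hp

In absolute terms T_C = 266.15 K and T_H = 292.95 K, so ΔT = 26.80 K.
COP_Carnot = T_H/ΔT = 292.95/26.80 = 10.93.
The heat pump delivers Q̇_H = COP × Ẇ = 46.13 hp; the resistance heater delivers Ẇ = 4.220 hp.
Extra = (COP − 1)·Ẇ = 41.91 hp.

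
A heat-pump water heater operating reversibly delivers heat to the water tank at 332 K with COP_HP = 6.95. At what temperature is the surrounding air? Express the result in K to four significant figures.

COP_HP = T_H/(T_H − T_C) gives T_H − T_C = T_H/COP.
With T_H = 332.00 K, T_C = 332.00 × (1 − 1/6.95) = 284.23 K.

284.2 K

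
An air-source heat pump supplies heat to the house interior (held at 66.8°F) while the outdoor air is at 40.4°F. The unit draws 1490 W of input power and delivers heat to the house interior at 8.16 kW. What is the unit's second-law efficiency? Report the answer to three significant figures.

0.275

Converting, Q̇_H = 8.160 kW = 8160 W, so COP_actual = Q̇_H/Ẇ = 8160/1490 = 5.477.
In absolute terms T_C = 277.82 K and T_H = 292.48 K, so ΔT = 14.67 K.
COP_Carnot = T_H/ΔT = 292.48/14.67 = 19.94.
η_II = COP_actual/COP_Carnot = 5.477/19.94 = 0.2746.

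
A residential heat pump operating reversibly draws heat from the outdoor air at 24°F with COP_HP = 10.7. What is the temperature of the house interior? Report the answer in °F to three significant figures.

73.9 °F

COP_HP = T_H/(T_H − T_C) rearranges to T_H = COP·T_C/(COP − 1).
With T_C = 268.71 K, T_H = 10.7 × 268.71/9.700 = 296.41 K.
Converting, 296.41 K = 73.86°F.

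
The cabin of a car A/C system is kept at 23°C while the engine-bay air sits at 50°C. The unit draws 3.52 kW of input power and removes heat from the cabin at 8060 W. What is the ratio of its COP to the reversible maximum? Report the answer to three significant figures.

Converting, Q̇_C = 8060 W = 8.060 kW, so COP_actual = Q̇_C/Ẇ = 8.060/3.520 = 2.290.
In absolute terms T_C = 296.15 K and T_H = 323.15 K, so ΔT = 27.00 K.
COP_Carnot = T_C/ΔT = 296.15/27.00 = 10.97.
η_II = COP_actual/COP_Carnot = 2.290/10.97 = 0.2088.

0.209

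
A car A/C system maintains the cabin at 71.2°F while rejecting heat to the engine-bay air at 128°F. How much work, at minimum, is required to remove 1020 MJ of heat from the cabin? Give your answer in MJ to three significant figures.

109 MJ

In absolute terms T_C = 294.93 K and T_H = 326.48 K, so ΔT = 31.56 K.
The reversible limit is COP_R = T_C/ΔT = 9.346, so W_min = Q_C/COP = Q_C·ΔT/T_C.
W_min = 1020 × 31.56/294.93 = 109.1 MJ.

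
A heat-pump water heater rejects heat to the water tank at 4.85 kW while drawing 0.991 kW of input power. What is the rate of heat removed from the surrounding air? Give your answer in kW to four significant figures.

For a cyclic device the first law requires Q̇_H = Q̇_C + Ẇ.
Q̇_C = Q̇_H − Ẇ = 3.859 kW.

3.859 kW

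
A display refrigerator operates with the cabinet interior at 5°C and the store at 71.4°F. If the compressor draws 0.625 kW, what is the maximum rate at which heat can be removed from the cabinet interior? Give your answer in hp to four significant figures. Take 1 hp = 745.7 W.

13.80 hp

In absolute terms T_C = 278.15 K and T_H = 295.04 K, so ΔT = 16.89 K.
COP_Carnot = T_C/ΔT = 278.15/16.89 = 16.47.
Q̇_max = COP_Carnot × Ẇ = 16.47 × 0.6250 kW = 10.29 kW = 13.80 hp.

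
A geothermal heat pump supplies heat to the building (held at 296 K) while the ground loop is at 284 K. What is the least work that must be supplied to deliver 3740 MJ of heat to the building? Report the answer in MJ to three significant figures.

152 MJ

The reservoir spacing is ΔT = 296 − 284 = 12.00 K.
The reversible limit is COP_HP = T_H/ΔT = 24.67, so W_min = Q_H/COP = Q_H·ΔT/T_H.
W_min = 3740 × 12.00/296.00 = 151.6 MJ.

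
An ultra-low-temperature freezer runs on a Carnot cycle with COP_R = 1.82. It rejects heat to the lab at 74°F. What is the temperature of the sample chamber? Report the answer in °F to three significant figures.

For a Carnot refrigerator COP_R = T_C/(T_H − T_C), so T_C = COP·T_H/(1 + COP).
With T_H = 296.48 K, T_C = 1.82 × 296.48/2.820 = 191.35 K.
Converting, 191.35 K = -115.24°F.

-115 °F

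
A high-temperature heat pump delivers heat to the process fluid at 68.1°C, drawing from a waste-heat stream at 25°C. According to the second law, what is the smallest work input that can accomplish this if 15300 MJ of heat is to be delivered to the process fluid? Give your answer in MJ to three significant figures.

In absolute terms T_C = 298.15 K and T_H = 341.25 K, so ΔT = 43.10 K.
The reversible limit is COP_HP = T_H/ΔT = 7.918, so W_min = Q_H/COP = Q_H·ΔT/T_H.
W_min = 15300 × 43.10/341.25 = 1932 MJ.

1930 MJ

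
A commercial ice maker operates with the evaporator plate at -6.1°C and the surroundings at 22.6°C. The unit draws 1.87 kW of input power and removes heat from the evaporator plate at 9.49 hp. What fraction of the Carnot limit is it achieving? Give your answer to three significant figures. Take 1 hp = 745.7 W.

Converting, Q̇_C = 9.490 hp = 7.077 kW, so COP_actual = Q̇_C/Ẇ = 7.077/1.870 = 3.784.
In absolute terms T_C = 267.05 K and T_H = 295.75 K, so ΔT = 28.70 K.
COP_Carnot = T_C/ΔT = 267.05/28.70 = 9.305.
η_II = COP_actual/COP_Carnot = 3.784/9.305 = 0.4067.

0.407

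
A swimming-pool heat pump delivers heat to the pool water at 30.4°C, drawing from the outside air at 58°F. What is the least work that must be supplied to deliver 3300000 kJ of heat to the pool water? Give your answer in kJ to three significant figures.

173000 kJ

In absolute terms T_C = 287.59 K and T_H = 303.55 K, so ΔT = 15.96 K.
The reversible limit is COP_HP = T_H/ΔT = 19.02, so W_min = Q_H/COP = Q_H·ΔT/T_H.
W_min = 3300000 × 15.96/303.55 = 173500 kJ.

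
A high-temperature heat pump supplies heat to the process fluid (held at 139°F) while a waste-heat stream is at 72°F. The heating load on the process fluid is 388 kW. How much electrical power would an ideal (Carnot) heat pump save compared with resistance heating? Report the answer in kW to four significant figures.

344.6 kW

In absolute terms T_C = 295.37 K and T_H = 332.59 K, so ΔT = 37.22 K.
COP_Carnot = T_H/ΔT = 332.59/37.22 = 8.935.
Resistance heating needs Ẇ_res = Q̇_H = 388.0 kW; the reversible heat pump needs only Ẇ_hp = Q̇_H/COP = 43.42 kW.
Saving = 388.0 − 43.42 = 344.6 kW.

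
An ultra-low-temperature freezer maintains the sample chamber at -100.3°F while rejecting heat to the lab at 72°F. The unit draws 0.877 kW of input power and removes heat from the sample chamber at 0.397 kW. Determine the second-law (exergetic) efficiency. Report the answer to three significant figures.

0.217

COP_actual = Q̇_C/Ẇ = 0.3970/0.8770 = 0.4527.
In absolute terms T_C = 199.65 K and T_H = 295.37 K, so ΔT = 95.72 K.
COP_Carnot = T_C/ΔT = 199.65/95.72 = 2.086.
η_II = COP_actual/COP_Carnot = 0.4527/2.086 = 0.2170.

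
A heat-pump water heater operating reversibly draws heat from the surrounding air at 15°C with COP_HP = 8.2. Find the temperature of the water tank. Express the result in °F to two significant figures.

COP_HP = T_H/(T_H − T_C) rearranges to T_H = COP·T_C/(COP − 1).
With T_C = 288.15 K, T_H = 8.2 × 288.15/7.200 = 328.17 K.
Converting, 328.17 K = 131.04°F.

130 °F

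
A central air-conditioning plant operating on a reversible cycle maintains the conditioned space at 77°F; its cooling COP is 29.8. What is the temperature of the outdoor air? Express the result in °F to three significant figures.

COP_R = T_C/(T_H − T_C) gives T_H − T_C = T_C/COP.
With T_C = 298.15 K, T_H = 298.15 × (1 + 1/29.8) = 308.16 K.
Converting, 308.16 K = 95.01°F.

95.0 °F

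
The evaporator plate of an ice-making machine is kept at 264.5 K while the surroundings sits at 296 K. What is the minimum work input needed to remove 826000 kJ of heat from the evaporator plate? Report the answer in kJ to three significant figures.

98400 kJ

The reservoir spacing is ΔT = 296 − 264.5 = 31.50 K.
The reversible limit is COP_R = T_C/ΔT = 8.397, so W_min = Q_C/COP = Q_C·ΔT/T_C.
W_min = 826000 × 31.50/264.50 = 98370 kJ.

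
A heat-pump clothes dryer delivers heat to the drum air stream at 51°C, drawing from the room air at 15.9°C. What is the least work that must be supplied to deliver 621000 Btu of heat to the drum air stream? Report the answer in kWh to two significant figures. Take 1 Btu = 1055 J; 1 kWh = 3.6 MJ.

In absolute terms T_C = 289.05 K and T_H = 324.15 K, so ΔT = 35.10 K.
The reversible limit is COP_HP = T_H/ΔT = 9.235, so W_min = Q_H/COP = Q_H·ΔT/T_H.
W_min = 621000 × 35.10/324.15 = 67240 Btu = 19.71 kWh.

20 kWh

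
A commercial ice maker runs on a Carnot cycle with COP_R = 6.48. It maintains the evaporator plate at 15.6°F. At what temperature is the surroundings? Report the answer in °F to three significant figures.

88.9 °F

COP_R = T_C/(T_H − T_C) gives T_H − T_C = T_C/COP.
With T_C = 264.04 K, T_H = 264.04 × (1 + 1/6.48) = 304.79 K.
Converting, 304.79 K = 88.94°F.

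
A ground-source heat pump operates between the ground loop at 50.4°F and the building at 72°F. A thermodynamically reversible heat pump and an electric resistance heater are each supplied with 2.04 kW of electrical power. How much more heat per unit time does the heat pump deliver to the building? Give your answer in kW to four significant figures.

In absolute terms T_C = 283.37 K and T_H = 295.37 K, so ΔT = 12.00 K.
COP_Carnot = T_H/ΔT = 295.37/12.00 = 24.61.
The heat pump delivers Q̇_H = COP × Ẇ = 50.21 kW; the resistance heater delivers Ẇ = 2.040 kW.
Extra = (COP − 1)·Ẇ = 48.17 kW.

48.17 kW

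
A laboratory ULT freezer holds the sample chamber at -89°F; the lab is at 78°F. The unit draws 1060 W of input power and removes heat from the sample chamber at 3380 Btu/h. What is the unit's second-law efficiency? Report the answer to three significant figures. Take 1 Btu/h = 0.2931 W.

0.421

Converting, Q̇_C = 3380 Btu/h = 990.7 W, so COP_actual = Q̇_C/Ẇ = 990.7/1060 = 0.9346.
In absolute terms T_C = 205.93 K and T_H = 298.71 K, so ΔT = 92.78 K.
COP_Carnot = T_C/ΔT = 205.93/92.78 = 2.220.
η_II = COP_actual/COP_Carnot = 0.9346/2.220 = 0.4211.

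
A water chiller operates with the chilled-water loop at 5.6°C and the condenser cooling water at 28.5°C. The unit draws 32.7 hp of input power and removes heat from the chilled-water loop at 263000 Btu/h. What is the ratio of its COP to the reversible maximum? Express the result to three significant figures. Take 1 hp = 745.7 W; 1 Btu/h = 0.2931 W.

Converting, Q̇_C = 263000 Btu/h = 103.4 hp, so COP_actual = Q̇_C/Ẇ = 103.4/32.70 = 3.161.
In absolute terms T_C = 278.75 K and T_H = 301.65 K, so ΔT = 22.90 K.
COP_Carnot = T_C/ΔT = 278.75/22.90 = 12.17.
η_II = COP_actual/COP_Carnot = 3.161/12.17 = 0.2597.

0.260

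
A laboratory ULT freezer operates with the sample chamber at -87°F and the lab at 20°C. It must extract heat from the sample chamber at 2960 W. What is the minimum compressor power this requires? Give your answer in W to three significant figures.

In absolute terms T_C = 207.04 K and T_H = 293.15 K, so ΔT = 86.11 K.
COP_Carnot = T_C/ΔT = 207.04/86.11 = 2.404.
Ẇ_min = Q̇/COP_Carnot = 2960/2.404 = 1231 W.

1230 W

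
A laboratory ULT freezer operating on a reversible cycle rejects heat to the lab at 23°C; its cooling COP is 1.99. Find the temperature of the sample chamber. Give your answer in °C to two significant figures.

For a Carnot refrigerator COP_R = T_C/(T_H − T_C), so T_C = COP·T_H/(1 + COP).
With T_H = 296.15 K, T_C = 1.99 × 296.15/2.990 = 197.10 K.
Converting, 197.10 K = -76.05°C.

-76 °C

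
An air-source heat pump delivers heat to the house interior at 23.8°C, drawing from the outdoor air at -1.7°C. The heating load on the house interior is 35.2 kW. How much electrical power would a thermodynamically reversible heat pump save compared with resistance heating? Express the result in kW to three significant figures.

In absolute terms T_C = 271.45 K and T_H = 296.95 K, so ΔT = 25.50 K.
COP_Carnot = T_H/ΔT = 296.95/25.50 = 11.65.
Resistance heating needs Ẇ_res = Q̇_H = 35.20 kW; the reversible heat pump needs only Ẇ_hp = Q̇_H/COP = 3.023 kW.
Saving = 35.20 − 3.023 = 32.18 kW.

32.2 kW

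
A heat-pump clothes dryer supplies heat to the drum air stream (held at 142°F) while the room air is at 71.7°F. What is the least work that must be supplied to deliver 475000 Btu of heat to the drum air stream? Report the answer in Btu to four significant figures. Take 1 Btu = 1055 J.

55500 Btu

In absolute terms T_C = 295.21 K and T_H = 334.26 K, so ΔT = 39.06 K.
The reversible limit is COP_HP = T_H/ΔT = 8.559, so W_min = Q_H/COP = Q_H·ΔT/T_H.
W_min = 475000 × 39.06/334.26 = 55500 Btu.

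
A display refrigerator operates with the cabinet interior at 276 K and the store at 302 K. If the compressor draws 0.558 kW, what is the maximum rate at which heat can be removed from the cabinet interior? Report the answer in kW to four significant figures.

5.923 kW

The reservoir spacing is ΔT = 302 − 276 = 26.00 K.
COP_Carnot = T_C/ΔT = 276.00/26.00 = 10.62.
Q̇_max = COP_Carnot × Ẇ = 10.62 × 0.5580 kW = 5.923 kW.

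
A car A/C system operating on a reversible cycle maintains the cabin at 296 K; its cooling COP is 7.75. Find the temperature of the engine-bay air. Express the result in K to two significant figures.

COP_R = T_C/(T_H − T_C) gives T_H − T_C = T_C/COP.
With T_C = 296.00 K, T_H = 296.00 × (1 + 1/7.75) = 334.19 K.

330 K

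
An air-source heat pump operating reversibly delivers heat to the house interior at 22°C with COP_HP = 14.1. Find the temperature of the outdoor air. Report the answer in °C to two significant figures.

1.1 °C

COP_HP = T_H/(T_H − T_C) gives T_H − T_C = T_H/COP.
With T_H = 295.15 K, T_C = 295.15 × (1 − 1/14.1) = 274.22 K.
Converting, 274.22 K = 1.07°C.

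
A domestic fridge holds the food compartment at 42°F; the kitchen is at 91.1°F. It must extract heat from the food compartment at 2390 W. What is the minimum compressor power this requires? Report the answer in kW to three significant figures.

0.234 kW

In absolute terms T_C = 278.71 K and T_H = 305.98 K, so ΔT = 27.28 K.
COP_Carnot = T_C/ΔT = 278.71/27.28 = 10.22.
Ẇ_min = Q̇/COP_Carnot = 2390/10.22 = 233.9 W = 0.2339 kW.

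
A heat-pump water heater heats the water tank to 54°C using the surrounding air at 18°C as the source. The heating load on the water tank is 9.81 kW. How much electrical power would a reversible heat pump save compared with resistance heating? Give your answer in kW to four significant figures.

8.730 kW

In absolute terms T_C = 291.15 K and T_H = 327.15 K, so ΔT = 36.00 K.
COP_Carnot = T_H/ΔT = 327.15/36.00 = 9.088.
Resistance heating needs Ẇ_res = Q̇_H = 9.810 kW; the reversible heat pump needs only Ẇ_hp = Q̇_H/COP = 1.080 kW.
Saving = 9.810 − 1.080 = 8.730 kW.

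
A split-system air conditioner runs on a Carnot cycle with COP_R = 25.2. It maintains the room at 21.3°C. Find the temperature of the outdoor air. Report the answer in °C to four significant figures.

32.98 °C

COP_R = T_C/(T_H − T_C) gives T_H − T_C = T_C/COP.
With T_C = 294.45 K, T_H = 294.45 × (1 + 1/25.2) = 306.13 K.
Converting, 306.13 K = 32.98°C.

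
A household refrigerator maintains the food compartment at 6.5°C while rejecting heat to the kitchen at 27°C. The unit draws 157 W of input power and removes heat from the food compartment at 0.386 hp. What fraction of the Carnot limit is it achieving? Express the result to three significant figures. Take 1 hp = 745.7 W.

Converting, Q̇_C = 0.3860 hp = 287.8 W, so COP_actual = Q̇_C/Ẇ = 287.8/157.0 = 1.833.
In absolute terms T_C = 279.65 K and T_H = 300.15 K, so ΔT = 20.50 K.
COP_Carnot = T_C/ΔT = 279.65/20.50 = 13.64.
η_II = COP_actual/COP_Carnot = 1.833/13.64 = 0.1344.

0.134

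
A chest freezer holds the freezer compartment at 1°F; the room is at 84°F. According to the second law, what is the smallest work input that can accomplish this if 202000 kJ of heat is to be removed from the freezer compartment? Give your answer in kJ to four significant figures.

36390 kJ

In absolute terms T_C = 255.93 K and T_H = 302.04 K, so ΔT = 46.11 K.
The reversible limit is COP_R = T_C/ΔT = 5.550, so W_min = Q_C/COP = Q_C·ΔT/T_C.
W_min = 202000 × 46.11/255.93 = 36390 kJ.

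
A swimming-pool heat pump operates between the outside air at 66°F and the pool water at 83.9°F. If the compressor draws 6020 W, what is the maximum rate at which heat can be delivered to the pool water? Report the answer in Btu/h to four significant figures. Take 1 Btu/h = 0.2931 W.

623700 Btu/h

In absolute terms T_C = 292.04 K and T_H = 301.98 K, so ΔT = 9.944 K.
COP_Carnot = T_H/ΔT = 301.98/9.944 = 30.37.
Q̇_max = COP_Carnot × Ẇ = 30.37 × 6020 W = 182800 W = 623700 Btu/h.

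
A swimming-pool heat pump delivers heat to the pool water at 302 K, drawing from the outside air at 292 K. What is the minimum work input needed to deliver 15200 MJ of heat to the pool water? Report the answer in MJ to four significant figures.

The reservoir spacing is ΔT = 302 − 292 = 10.00 K.
The reversible limit is COP_HP = T_H/ΔT = 30.20, so W_min = Q_H/COP = Q_H·ΔT/T_H.
W_min = 15200 × 10.00/302.00 = 503.3 MJ.

503.3 MJ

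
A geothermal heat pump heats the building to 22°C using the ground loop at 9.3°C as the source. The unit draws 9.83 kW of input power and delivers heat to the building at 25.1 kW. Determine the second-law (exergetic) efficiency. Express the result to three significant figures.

0.110

COP_actual = Q̇_H/Ẇ = 25.10/9.830 = 2.553.
In absolute terms T_C = 282.45 K and T_H = 295.15 K, so ΔT = 12.70 K.
COP_Carnot = T_H/ΔT = 295.15/12.70 = 23.24.
η_II = COP_actual/COP_Carnot = 2.553/23.24 = 0.1099.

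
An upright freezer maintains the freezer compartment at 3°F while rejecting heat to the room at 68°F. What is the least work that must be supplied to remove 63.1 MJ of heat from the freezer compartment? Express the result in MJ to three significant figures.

In absolute terms T_C = 257.04 K and T_H = 293.15 K, so ΔT = 36.11 K.
The reversible limit is COP_R = T_C/ΔT = 7.118, so W_min = Q_C/COP = Q_C·ΔT/T_C.
W_min = 63.10 × 36.11/257.04 = 8.865 MJ.

8.86 MJ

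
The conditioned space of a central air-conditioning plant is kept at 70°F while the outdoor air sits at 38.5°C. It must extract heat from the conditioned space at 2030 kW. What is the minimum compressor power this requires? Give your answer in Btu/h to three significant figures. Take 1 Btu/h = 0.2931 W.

409000 Btu/h

In absolute terms T_C = 294.26 K and T_H = 311.65 K, so ΔT = 17.39 K.
COP_Carnot = T_C/ΔT = 294.26/17.39 = 16.92.
Ẇ_min = Q̇/COP_Carnot = 2030/16.92 = 120.0 kW = 409300 Btu/h.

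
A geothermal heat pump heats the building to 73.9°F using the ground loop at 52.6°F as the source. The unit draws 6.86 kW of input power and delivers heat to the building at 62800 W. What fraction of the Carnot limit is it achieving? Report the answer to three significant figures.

Converting, Q̇_H = 62800 W = 62.80 kW, so COP_actual = Q̇_H/Ẇ = 62.80/6.860 = 9.155.
In absolute terms T_C = 284.59 K and T_H = 296.43 K, so ΔT = 11.83 K.
COP_Carnot = T_H/ΔT = 296.43/11.83 = 25.05.
η_II = COP_actual/COP_Carnot = 9.155/25.05 = 0.3654.

0.365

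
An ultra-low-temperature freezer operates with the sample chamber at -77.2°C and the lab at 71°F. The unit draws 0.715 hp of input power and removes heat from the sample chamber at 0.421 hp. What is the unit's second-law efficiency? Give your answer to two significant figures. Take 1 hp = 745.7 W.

COP_actual = Q̇_C/Ẇ = 0.4210/0.7150 = 0.5888.
In absolute terms T_C = 195.95 K and T_H = 294.82 K, so ΔT = 98.87 K.
COP_Carnot = T_C/ΔT = 195.95/98.87 = 1.982.
η_II = COP_actual/COP_Carnot = 0.5888/1.982 = 0.2971.

0.30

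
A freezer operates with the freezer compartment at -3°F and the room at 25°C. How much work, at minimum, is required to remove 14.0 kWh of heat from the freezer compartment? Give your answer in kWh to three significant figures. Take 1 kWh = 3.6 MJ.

2.45 kWh

In absolute terms T_C = 253.71 K and T_H = 298.15 K, so ΔT = 44.44 K.
The reversible limit is COP_R = T_C/ΔT = 5.708, so W_min = Q_C/COP = Q_C·ΔT/T_C.
W_min = 14.00 × 44.44/253.71 = 2.453 kWh.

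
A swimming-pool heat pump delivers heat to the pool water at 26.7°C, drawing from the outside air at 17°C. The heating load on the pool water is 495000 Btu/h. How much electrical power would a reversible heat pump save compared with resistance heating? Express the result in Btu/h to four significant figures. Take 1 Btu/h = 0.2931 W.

479000 Btu/h

In absolute terms T_C = 290.15 K and T_H = 299.85 K, so ΔT = 9.700 K.
COP_Carnot = T_H/ΔT = 299.85/9.700 = 30.91.
Resistance heating needs Ẇ_res = Q̇_H = 495000 Btu/h; the reversible heat pump needs only Ẇ_hp = Q̇_H/COP = 16010 Btu/h.
Saving = 495000 − 16010 = 479000 Btu/h.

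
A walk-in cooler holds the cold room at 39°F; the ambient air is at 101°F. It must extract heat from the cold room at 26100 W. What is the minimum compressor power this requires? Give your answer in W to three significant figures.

In absolute terms T_C = 277.04 K and T_H = 311.48 K, so ΔT = 34.44 K.
COP_Carnot = T_C/ΔT = 277.04/34.44 = 8.043.
Ẇ_min = Q̇/COP_Carnot = 26100/8.043 = 3245 W.

3250 W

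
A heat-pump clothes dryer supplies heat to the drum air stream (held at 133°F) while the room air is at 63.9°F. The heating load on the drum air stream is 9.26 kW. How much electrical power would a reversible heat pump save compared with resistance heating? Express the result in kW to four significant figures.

In absolute terms T_C = 290.87 K and T_H = 329.26 K, so ΔT = 38.39 K.
COP_Carnot = T_H/ΔT = 329.26/38.39 = 8.577.
Resistance heating needs Ẇ_res = Q̇_H = 9.260 kW; the reversible heat pump needs only Ẇ_hp = Q̇_H/COP = 1.080 kW.
Saving = 9.260 − 1.080 = 8.180 kW.

8.180 kW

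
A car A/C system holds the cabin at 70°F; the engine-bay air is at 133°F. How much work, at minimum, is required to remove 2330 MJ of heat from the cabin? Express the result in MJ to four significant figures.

In absolute terms T_C = 294.26 K and T_H = 329.26 K, so ΔT = 35.00 K.
The reversible limit is COP_R = T_C/ΔT = 8.407, so W_min = Q_C/COP = Q_C·ΔT/T_C.
W_min = 2330 × 35.00/294.26 = 277.1 MJ.

277.1 MJ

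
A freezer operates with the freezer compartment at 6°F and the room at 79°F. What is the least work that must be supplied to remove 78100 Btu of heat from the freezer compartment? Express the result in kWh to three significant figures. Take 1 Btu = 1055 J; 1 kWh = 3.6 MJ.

3.59 kWh

In absolute terms T_C = 258.71 K and T_H = 299.26 K, so ΔT = 40.56 K.
The reversible limit is COP_R = T_C/ΔT = 6.379, so W_min = Q_C/COP = Q_C·ΔT/T_C.
W_min = 78100 × 40.56/258.71 = 12240 Btu = 3.588 kWh.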